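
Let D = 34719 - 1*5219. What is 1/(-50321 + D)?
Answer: -1/20821 ≈ -4.8028e-5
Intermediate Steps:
D = 29500 (D = 34719 - 5219 = 29500)
1/(-50321 + D) = 1/(-50321 + 29500) = 1/(-20821) = -1/20821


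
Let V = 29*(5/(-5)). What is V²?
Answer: 841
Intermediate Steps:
V = -29 (V = 29*(5*(-⅕)) = 29*(-1) = -29)
V² = (-29)² = 841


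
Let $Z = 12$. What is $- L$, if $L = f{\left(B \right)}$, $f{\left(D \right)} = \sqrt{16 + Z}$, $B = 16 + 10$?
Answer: $- 2 \sqrt{7} \approx -5.2915$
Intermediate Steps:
$B = 26$
$f{\left(D \right)} = 2 \sqrt{7}$ ($f{\left(D \right)} = \sqrt{16 + 12} = \sqrt{28} = 2 \sqrt{7}$)
$L = 2 \sqrt{7} \approx 5.2915$
$- L = - 2 \sqrt{7}$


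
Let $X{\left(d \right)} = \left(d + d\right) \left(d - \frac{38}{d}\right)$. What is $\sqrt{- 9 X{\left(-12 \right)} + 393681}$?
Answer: $\sqrt{391773} \approx 625.92$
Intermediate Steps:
$X{\left(d \right)} = 2 d \left(d - \frac{38}{d}\right)$
$\sqrt{- 9 X{\left(-12 \right)} + 393681} = \sqrt{- 9 \left(-76 + 2 \left(-12\right)^{2}\right) + 393681} = \sqrt{- 9 \left(-76 + 2 \cdot 144\right) + 393681} = \sqrt{- 9 \left(-76 + 288\right) + 393681} = \sqrt{\left(-9\right) 212 + 393681} = \sqrt{-1908 + 393681} = \sqrt{391773}$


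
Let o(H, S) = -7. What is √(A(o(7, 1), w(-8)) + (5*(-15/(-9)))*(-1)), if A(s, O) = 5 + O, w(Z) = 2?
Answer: 2*I*√3/3 ≈ 1.1547*I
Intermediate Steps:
√(A(o(7, 1), w(-8)) + (5*(-15/(-9)))*(-1)) = √((5 + 2) + (5*(-15/(-9)))*(-1)) = √(7 + (5*(-15*(-⅑)))*(-1)) = √(7 + (5*(5/3))*(-1)) = √(7 + (25/3)*(-1)) = √(7 - 25/3) = √(-4/3) = 2*I*√3/3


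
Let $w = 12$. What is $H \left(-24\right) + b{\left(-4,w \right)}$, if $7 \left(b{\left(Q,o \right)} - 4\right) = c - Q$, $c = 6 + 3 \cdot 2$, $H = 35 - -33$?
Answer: $- \frac{11380}{7} \approx -1625.7$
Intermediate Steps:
$H = 68$ ($H = 35 + 33 = 68$)
$c = 12$ ($c = 6 + 6 = 12$)
$b{\left(Q,o \right)} = \frac{40}{7} - \frac{Q}{7}$ ($b{\left(Q,o \right)} = 4 + \frac{12 - Q}{7} = 4 - \left(- \frac{12}{7} + \frac{Q}{7}\right) = \frac{40}{7} - \frac{Q}{7}$)
$H \left(-24\right) + b{\left(-4,w \right)} = 68 \left(-24\right) + \left(\frac{40}{7} - - \frac{4}{7}\right) = -1632 + \left(\frac{40}{7} + \frac{4}{7}\right) = -1632 + \frac{44}{7} = - \frac{11380}{7}$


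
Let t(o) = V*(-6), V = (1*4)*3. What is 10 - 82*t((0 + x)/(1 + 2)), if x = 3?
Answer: 5914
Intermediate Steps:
V = 12 (V = 4*3 = 12)
t(o) = -72 (t(o) = 12*(-6) = -72)
10 - 82*t((0 + x)/(1 + 2)) = 10 - 82*(-72) = 10 + 5904 = 5914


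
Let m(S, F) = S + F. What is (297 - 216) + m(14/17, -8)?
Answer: 1255/17 ≈ 73.823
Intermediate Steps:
m(S, F) = F + S
(297 - 216) + m(14/17, -8) = (297 - 216) + (-8 + 14/17) = 81 + (-8 + 14*(1/17)) = 81 + (-8 + 14/17) = 81 - 122/17 = 1255/17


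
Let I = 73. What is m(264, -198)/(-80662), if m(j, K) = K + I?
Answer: 125/80662 ≈ 0.0015497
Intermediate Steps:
m(j, K) = 73 + K (m(j, K) = K + 73 = 73 + K)
m(264, -198)/(-80662) = (73 - 198)/(-80662) = -125*(-1/80662) = 125/80662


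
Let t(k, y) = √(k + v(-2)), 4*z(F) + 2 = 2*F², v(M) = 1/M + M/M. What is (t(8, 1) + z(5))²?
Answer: (24 + √34)²/4 ≈ 222.47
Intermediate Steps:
v(M) = 1 + 1/M (v(M) = 1/M + 1 = 1 + 1/M)
z(F) = -½ + F²/2 (z(F) = -½ + (2*F²)/4 = -½ + F²/2)
t(k, y) = √(½ + k) (t(k, y) = √(k + (1 - 2)/(-2)) = √(k - ½*(-1)) = √(k + ½) = √(½ + k))
(t(8, 1) + z(5))² = (√(2 + 4*8)/2 + (-½ + (½)*5²))² = (√(2 + 32)/2 + (-½ + (½)*25))² = (√34/2 + (-½ + 25/2))² = (√34/2 + 12)² = (12 + √34/2)²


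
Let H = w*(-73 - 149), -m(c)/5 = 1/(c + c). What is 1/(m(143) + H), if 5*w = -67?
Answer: 1430/4253939 ≈ 0.00033616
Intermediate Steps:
w = -67/5 (w = (⅕)*(-67) = -67/5 ≈ -13.400)
m(c) = -5/(2*c) (m(c) = -5/(c + c) = -5*1/(2*c) = -5/(2*c))
H = 14874/5 (H = -67*(-73 - 149)/5 = -67/5*(-222) = 14874/5 ≈ 2974.8)
1/(m(143) + H) = 1/(-5/2/143 + 14874/5) = 1/(-5/2*1/143 + 14874/5) = 1/(-5/286 + 14874/5) = 1/(4253939/1430) = 1430/4253939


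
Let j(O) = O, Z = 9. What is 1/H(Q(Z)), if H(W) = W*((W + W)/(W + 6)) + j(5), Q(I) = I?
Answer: 5/79 ≈ 0.063291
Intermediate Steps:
H(W) = 5 + 2*W**2/(6 + W) (H(W) = W*((W + W)/(W + 6)) + 5 = W*((2*W)/(6 + W)) + 5 = W*(2*W/(6 + W)) + 5 = 2*W**2/(6 + W) + 5 = 5 + 2*W**2/(6 + W))
1/H(Q(Z)) = 1/((30 + 2*9**2 + 5*9)/(6 + 9)) = 1/((30 + 2*81 + 45)/15) = 1/((30 + 162 + 45)/15) = 1/((1/15)*237) = 1/(79/5) = 5/79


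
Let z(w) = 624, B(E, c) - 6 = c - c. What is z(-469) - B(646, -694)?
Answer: 618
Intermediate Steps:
B(E, c) = 6 (B(E, c) = 6 + (c - c) = 6 + 0 = 6)
z(-469) - B(646, -694) = 624 - 1*6 = 624 - 6 = 618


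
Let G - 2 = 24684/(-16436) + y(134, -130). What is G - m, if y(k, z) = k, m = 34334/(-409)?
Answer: 367113483/1680581 ≈ 218.44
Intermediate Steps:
m = -34334/409 (m = 34334*(-1/409) = -34334/409 ≈ -83.946)
G = 552653/4109 (G = 2 + (24684/(-16436) + 134) = 2 + (24684*(-1/16436) + 134) = 2 + (-6171/4109 + 134) = 2 + 544435/4109 = 552653/4109 ≈ 134.50)
G - m = 552653/4109 - 1*(-34334/409) = 552653/4109 + 34334/409 = 367113483/1680581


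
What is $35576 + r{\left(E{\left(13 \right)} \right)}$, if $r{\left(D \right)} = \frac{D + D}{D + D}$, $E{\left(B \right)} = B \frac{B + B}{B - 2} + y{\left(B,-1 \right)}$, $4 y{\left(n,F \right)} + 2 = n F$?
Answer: $35577$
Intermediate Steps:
$y{\left(n,F \right)} = - \frac{1}{2} + \frac{F n}{4}$ ($y{\left(n,F \right)} = - \frac{1}{2} + \frac{n F}{4} = - \frac{1}{2} + \frac{F n}{4}$)
$E{\left(B \right)} = - \frac{1}{2} - \frac{B}{4} + \frac{2 B^{2}}{-2 + B}$ ($E{\left(B \right)} = B \frac{B + B}{B - 2} + \left(- \frac{1}{2} + \frac{1}{4} \left(-1\right) B\right) = B \frac{2 B}{-2 + B} - \left(\frac{1}{2} + \frac{B}{4}\right) = \frac{2 B^{2}}{-2 + B} - \left(\frac{1}{2} + \frac{B}{4}\right) = - \frac{1}{2} - \frac{B}{4} + \frac{2 B^{2}}{-2 + B}$)
$r{\left(D \right)} = 1$ ($r{\left(D \right)} = \frac{2 D}{2 D} = 2 D \frac{1}{2 D} = 1$)
$35576 + r{\left(E{\left(13 \right)} \right)} = 35576 + 1 = 35577$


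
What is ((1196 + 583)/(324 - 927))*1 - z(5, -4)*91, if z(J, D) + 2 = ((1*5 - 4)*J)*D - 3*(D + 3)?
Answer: 346936/201 ≈ 1726.0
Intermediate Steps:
z(J, D) = -11 - 3*D + D*J (z(J, D) = -2 + (((1*5 - 4)*J)*D - 3*(D + 3)) = -2 + (((5 - 4)*J)*D - 3*(3 + D)) = -2 + ((1*J)*D + (-9 - 3*D)) = -2 + (J*D + (-9 - 3*D)) = -2 + (D*J + (-9 - 3*D)) = -2 + (-9 - 3*D + D*J) = -11 - 3*D + D*J)
((1196 + 583)/(324 - 927))*1 - z(5, -4)*91 = ((1196 + 583)/(324 - 927))*1 - (-11 - 3*(-4) - 4*5)*91 = (1779/(-603))*1 - (-11 + 12 - 20)*91 = (1779*(-1/603))*1 - (-19)*91 = -593/201*1 - 1*(-1729) = -593/201 + 1729 = 346936/201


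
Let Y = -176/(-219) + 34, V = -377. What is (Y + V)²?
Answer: 5616153481/47961 ≈ 1.1710e+5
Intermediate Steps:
Y = 7622/219 (Y = -176*(-1/219) + 34 = 176/219 + 34 = 7622/219 ≈ 34.804)
(Y + V)² = (7622/219 - 377)² = (-74941/219)² = 5616153481/47961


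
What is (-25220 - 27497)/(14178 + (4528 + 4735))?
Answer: -52717/23441 ≈ -2.2489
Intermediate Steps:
(-25220 - 27497)/(14178 + (4528 + 4735)) = -52717/(14178 + 9263) = -52717/23441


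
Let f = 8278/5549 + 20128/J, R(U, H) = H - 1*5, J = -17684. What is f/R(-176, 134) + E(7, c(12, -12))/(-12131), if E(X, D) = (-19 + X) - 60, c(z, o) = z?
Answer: 111028136574/12796768046657 ≈ 0.0086763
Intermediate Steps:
R(U, H) = -5 + H (R(U, H) = H - 5 = -5 + H)
E(X, D) = -79 + X
f = 8674470/24532129 (f = 8278/5549 + 20128/(-17684) = 8278*(1/5549) + 20128*(-1/17684) = 8278/5549 - 5032/4421 = 8674470/24532129 ≈ 0.35360)
f/R(-176, 134) + E(7, c(12, -12))/(-12131) = 8674470/(24532129*(-5 + 134)) + (-79 + 7)/(-12131) = (8674470/24532129)/129 - 72*(-1/12131) = (8674470/24532129)*(1/129) + 72/12131 = 2891490/1054881547 + 72/12131 = 111028136574/12796768046657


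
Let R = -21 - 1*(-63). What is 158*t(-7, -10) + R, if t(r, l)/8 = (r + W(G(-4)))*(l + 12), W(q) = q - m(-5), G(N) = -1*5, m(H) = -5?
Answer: -17654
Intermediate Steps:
G(N) = -5
R = 42 (R = -21 + 63 = 42)
W(q) = 5 + q (W(q) = q - 1*(-5) = q + 5 = 5 + q)
t(r, l) = 8*r*(12 + l) (t(r, l) = 8*((r + (5 - 5))*(l + 12)) = 8*((r + 0)*(12 + l)) = 8*(r*(12 + l)) = 8*r*(12 + l))
158*t(-7, -10) + R = 158*(8*(-7)*(12 - 10)) + 42 = 158*(8*(-7)*2) + 42 = 158*(-112) + 42 = -17696 + 42 = -17654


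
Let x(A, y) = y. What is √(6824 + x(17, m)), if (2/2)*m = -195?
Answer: √6629 ≈ 81.419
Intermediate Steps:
m = -195
√(6824 + x(17, m)) = √(6824 - 195) = √6629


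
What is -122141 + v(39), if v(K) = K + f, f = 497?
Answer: -121605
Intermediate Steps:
v(K) = 497 + K (v(K) = K + 497 = 497 + K)
-122141 + v(39) = -122141 + (497 + 39) = -122141 + 536 = -121605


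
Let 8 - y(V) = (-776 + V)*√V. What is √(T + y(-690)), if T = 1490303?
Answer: √(1490311 + 1466*I*√690) ≈ 1220.9 + 15.77*I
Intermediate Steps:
y(V) = 8 - √V*(-776 + V) (y(V) = 8 - (-776 + V)*√V = 8 - √V*(-776 + V))
√(T + y(-690)) = √(1490303 + (8 - (-690)^(3/2) + 776*√(-690))) = √(1490303 + (8 - (-690)*I*√690 + 776*(I*√690))) = √(1490303 + (8 + 690*I*√690 + 776*I*√690)) = √(1490303 + (8 + 1466*I*√690)) = √(1490311 + 1466*I*√690)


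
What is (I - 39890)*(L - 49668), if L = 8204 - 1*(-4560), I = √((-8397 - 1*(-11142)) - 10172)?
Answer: 1472100560 - 36904*I*√7427 ≈ 1.4721e+9 - 3.1804e+6*I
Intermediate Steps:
I = I*√7427 (I = √((-8397 + 11142) - 10172) = √(2745 - 10172) = √(-7427) = I*√7427 ≈ 86.18*I)
L = 12764 (L = 8204 + 4560 = 12764)
(I - 39890)*(L - 49668) = (I*√7427 - 39890)*(12764 - 49668) = (-39890 + I*√7427)*(-36904) = 1472100560 - 36904*I*√7427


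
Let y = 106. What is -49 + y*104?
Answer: 10975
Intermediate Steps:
-49 + y*104 = -49 + 106*104 = -49 + 11024 = 10975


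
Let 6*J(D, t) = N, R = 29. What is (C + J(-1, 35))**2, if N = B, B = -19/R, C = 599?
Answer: 10859098849/30276 ≈ 3.5867e+5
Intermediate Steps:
B = -19/29 ≈ -0.65517
N = -19/29 ≈ -0.65517
J(D, t) = -19/174 (J(D, t) = (1/6)*(-19/29) = -19/174)
(C + J(-1, 35))**2 = (599 - 19/174)**2 = (104207/174)**2 = 10859098849/30276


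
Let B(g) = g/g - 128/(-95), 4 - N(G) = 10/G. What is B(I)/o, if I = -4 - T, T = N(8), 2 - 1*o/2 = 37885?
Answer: -223/7197770 ≈ -3.0982e-5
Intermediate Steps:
o = -75766 (o = 4 - 2*37885 = 4 - 75770 = -75766)
N(G) = 4 - 10/G
T = 11/4 (T = 4 - 10/8 = 4 - 10*⅛ = 4 - 5/4 = 11/4 ≈ 2.7500)
I = -27/4 (I = -4 - 1*11/4 = -4 - 11/4 = -27/4 ≈ -6.7500)
B(g) = 223/95 (B(g) = 1 - 128*(-1/95) = 1 + 128/95 = 223/95)
B(I)/o = (223/95)/(-75766) = (223/95)*(-1/75766) = -223/7197770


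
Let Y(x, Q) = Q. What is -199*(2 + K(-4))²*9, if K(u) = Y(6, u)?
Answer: -7164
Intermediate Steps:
K(u) = u
-199*(2 + K(-4))²*9 = -199*(2 - 4)²*9 = -199*(-2)²*9 = -199*4*9 = -796*9 = -7164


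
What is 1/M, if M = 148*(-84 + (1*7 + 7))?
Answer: -1/10360 ≈ -9.6525e-5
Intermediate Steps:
M = -10360 (M = 148*(-84 + (7 + 7)) = 148*(-84 + 14) = 148*(-70) = -10360)
1/M = 1/(-10360) = -1/10360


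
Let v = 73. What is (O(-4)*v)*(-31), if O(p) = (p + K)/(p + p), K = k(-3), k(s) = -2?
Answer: -6789/4 ≈ -1697.3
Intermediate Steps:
K = -2
O(p) = (-2 + p)/(2*p) (O(p) = (p - 2)/(p + p) = (-2 + p)/((2*p)) = (-2 + p)*(1/(2*p)) = (-2 + p)/(2*p))
(O(-4)*v)*(-31) = (((½)*(-2 - 4)/(-4))*73)*(-31) = (((½)*(-¼)*(-6))*73)*(-31) = ((¾)*73)*(-31) = (219/4)*(-31) = -6789/4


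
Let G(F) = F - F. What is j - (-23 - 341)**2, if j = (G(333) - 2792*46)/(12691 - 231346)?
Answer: -28970784448/218655 ≈ -1.3250e+5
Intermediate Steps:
G(F) = 0
j = 128432/218655 (j = (0 - 2792*46)/(12691 - 231346) = (0 - 128432)/(-218655) = -128432*(-1/218655) = 128432/218655 ≈ 0.58737)
j - (-23 - 341)**2 = 128432/218655 - (-23 - 341)**2 = 128432/218655 - 1*(-364)**2 = 128432/218655 - 1*132496 = 128432/218655 - 132496 = -28970784448/218655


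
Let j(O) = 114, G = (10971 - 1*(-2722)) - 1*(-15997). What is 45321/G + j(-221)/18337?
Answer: 834435837/544425530 ≈ 1.5327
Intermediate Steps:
G = 29690 (G = (10971 + 2722) + 15997 = 13693 + 15997 = 29690)
45321/G + j(-221)/18337 = 45321/29690 + 114/18337 = 834435837/544425530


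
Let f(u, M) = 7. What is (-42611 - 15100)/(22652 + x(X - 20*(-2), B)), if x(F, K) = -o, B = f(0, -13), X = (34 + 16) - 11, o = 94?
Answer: -57711/22558 ≈ -2.5583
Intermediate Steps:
X = 39 (X = 50 - 11 = 39)
B = 7
x(F, K) = -94 (x(F, K) = -1*94 = -94)
(-42611 - 15100)/(22652 + x(X - 20*(-2), B)) = (-42611 - 15100)/(22652 - 94) = -57711/22558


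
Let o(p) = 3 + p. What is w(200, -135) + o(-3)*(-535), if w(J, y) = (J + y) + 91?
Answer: 156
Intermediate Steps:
w(J, y) = 91 + J + y
w(200, -135) + o(-3)*(-535) = (91 + 200 - 135) + (3 - 3)*(-535) = 156 + 0*(-535) = 156 + 0 = 156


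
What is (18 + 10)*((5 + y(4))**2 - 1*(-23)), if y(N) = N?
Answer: 2912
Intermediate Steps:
(18 + 10)*((5 + y(4))**2 - 1*(-23)) = (18 + 10)*((5 + 4)**2 - 1*(-23)) = 28*(9**2 + 23) = 28*(81 + 23) = 28*104 = 2912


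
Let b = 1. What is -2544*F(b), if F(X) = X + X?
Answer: -5088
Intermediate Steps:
F(X) = 2*X
-2544*F(b) = -5088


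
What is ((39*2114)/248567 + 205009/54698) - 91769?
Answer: -178235237594949/1942302538 ≈ -91765.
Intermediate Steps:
((39*2114)/248567 + 205009/54698) - 91769 = (82446*(1/248567) + 205009*(1/54698)) - 91769 = (82446/248567 + 29287/7814) - 91769 = 7924014773/1942302538 - 91769 = -178235237594949/1942302538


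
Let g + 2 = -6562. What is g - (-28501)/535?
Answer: -3483239/535 ≈ -6510.7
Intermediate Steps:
g = -6564 (g = -2 - 6562 = -6564)
g - (-28501)/535 = -6564 - (-28501)/535 = -6564 - 1*(-28501/535) = -6564 + 28501/535 = -3483239/535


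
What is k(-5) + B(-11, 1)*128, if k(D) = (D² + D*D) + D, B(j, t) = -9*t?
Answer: -1107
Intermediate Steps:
k(D) = D + 2*D² (k(D) = (D² + D²) + D = 2*D² + D = D + 2*D²)
k(-5) + B(-11, 1)*128 = -5*(1 + 2*(-5)) - 9*1*128 = -5*(1 - 10) - 9*128 = -5*(-9) - 1152 = 45 - 1152 = -1107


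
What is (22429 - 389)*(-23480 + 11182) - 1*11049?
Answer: -271058969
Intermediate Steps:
(22429 - 389)*(-23480 + 11182) - 1*11049 = 22040*(-12298) - 11049 = -271047920 - 11049 = -271058969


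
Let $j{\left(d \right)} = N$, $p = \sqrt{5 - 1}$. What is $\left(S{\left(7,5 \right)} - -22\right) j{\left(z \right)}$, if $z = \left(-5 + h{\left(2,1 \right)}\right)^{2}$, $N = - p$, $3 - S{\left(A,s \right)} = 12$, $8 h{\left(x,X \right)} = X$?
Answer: $-26$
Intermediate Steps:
$h{\left(x,X \right)} = \frac{X}{8}$
$p = 2$ ($p = \sqrt{4} = 2$)
$S{\left(A,s \right)} = -9$ ($S{\left(A,s \right)} = 3 - 12 = -9$)
$N = -2$ ($N = \left(-1\right) 2 = -2$)
$z = \frac{1521}{64}$ ($z = \left(-5 + \frac{1}{8} \cdot 1\right)^{2} = \left(-5 + \frac{1}{8}\right)^{2} = \left(- \frac{39}{8}\right)^{2} = \frac{1521}{64} \approx 23.766$)
$j{\left(d \right)} = -2$
$\left(S{\left(7,5 \right)} - -22\right) j{\left(z \right)} = \left(-9 - -22\right) \left(-2\right) = \left(-9 + 22\right) \left(-2\right) = 13 \left(-2\right) = -26$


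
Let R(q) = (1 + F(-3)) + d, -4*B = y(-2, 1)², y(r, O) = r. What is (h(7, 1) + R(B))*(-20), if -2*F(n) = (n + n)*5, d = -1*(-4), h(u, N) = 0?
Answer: -400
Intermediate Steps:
d = 4
F(n) = -5*n (F(n) = -(n + n)*5/2 = -2*n*5/2 = -5*n)
B = -1 (B = -¼*(-2)² = -¼*4 = -1)
R(q) = 20 (R(q) = (1 - 5*(-3)) + 4 = (1 + 15) + 4 = 16 + 4 = 20)
(h(7, 1) + R(B))*(-20) = (0 + 20)*(-20) = 20*(-20) = -400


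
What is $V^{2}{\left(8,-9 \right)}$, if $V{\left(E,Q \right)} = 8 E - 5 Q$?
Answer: $11881$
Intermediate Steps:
$V{\left(E,Q \right)} = - 5 Q + 8 E$
$V^{2}{\left(8,-9 \right)} = \left(\left(-5\right) \left(-9\right) + 8 \cdot 8\right)^{2} = \left(45 + 64\right)^{2} = 109^{2} = 11881$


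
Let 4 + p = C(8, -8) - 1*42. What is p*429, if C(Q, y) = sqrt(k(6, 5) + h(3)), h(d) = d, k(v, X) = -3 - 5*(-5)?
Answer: -17589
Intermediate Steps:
k(v, X) = 22 (k(v, X) = -3 + 25 = 22)
C(Q, y) = 5 (C(Q, y) = sqrt(22 + 3) = sqrt(25) = 5)
p = -41 (p = -4 + (5 - 1*42) = -4 + (5 - 42) = -4 - 37 = -41)
p*429 = -41*429 = -17589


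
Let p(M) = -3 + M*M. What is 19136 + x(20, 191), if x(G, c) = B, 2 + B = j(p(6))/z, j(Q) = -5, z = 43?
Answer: 822757/43 ≈ 19134.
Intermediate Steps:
p(M) = -3 + M**2
B = -91/43 (B = -2 - 5/43 = -91/43 ≈ -2.1163)
x(G, c) = -91/43
19136 + x(20, 191) = 19136 - 91/43 = 822757/43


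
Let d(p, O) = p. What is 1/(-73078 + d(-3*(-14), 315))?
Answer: -1/73036 ≈ -1.3692e-5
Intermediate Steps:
1/(-73078 + d(-3*(-14), 315)) = 1/(-73078 - 3*(-14)) = 1/(-73078 + 42) = 1/(-73036) = -1/73036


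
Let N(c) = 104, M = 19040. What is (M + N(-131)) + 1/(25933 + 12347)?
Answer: 732832321/38280 ≈ 19144.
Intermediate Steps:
(M + N(-131)) + 1/(25933 + 12347) = (19040 + 104) + 1/(25933 + 12347) = 19144 + 1/38280 = 732832321/38280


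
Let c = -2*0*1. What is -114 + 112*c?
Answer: -114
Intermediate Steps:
c = 0 (c = 0*1 = 0)
-114 + 112*c = -114 + 112*0 = -114 + 0 = -114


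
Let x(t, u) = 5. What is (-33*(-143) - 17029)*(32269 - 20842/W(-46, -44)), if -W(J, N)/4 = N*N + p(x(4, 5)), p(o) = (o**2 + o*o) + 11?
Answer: -793335227085/1997 ≈ -3.9726e+8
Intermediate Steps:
p(o) = 11 + 2*o**2 (p(o) = (o**2 + o**2) + 11 = 2*o**2 + 11 = 11 + 2*o**2)
W(J, N) = -244 - 4*N**2 (W(J, N) = -4*(N*N + (11 + 2*5**2)) = -4*(N**2 + (11 + 2*25)) = -4*(N**2 + (11 + 50)) = -4*(N**2 + 61) = -4*(61 + N**2) = -244 - 4*N**2)
(-33*(-143) - 17029)*(32269 - 20842/W(-46, -44)) = (-33*(-143) - 17029)*(32269 - 20842/(-244 - 4*(-44)**2)) = (4719 - 17029)*(32269 - 20842/(-244 - 4*1936)) = -12310*(32269 - 20842/(-244 - 7744)) = -12310*(32269 - 20842/(-7988)) = -12310*(32269 - 20842*(-1/7988)) = -12310*(32269 + 10421/3994) = -12310*128892807/3994 = -793335227085/1997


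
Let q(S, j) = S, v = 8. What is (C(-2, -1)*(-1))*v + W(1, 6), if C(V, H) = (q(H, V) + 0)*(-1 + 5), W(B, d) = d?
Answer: 38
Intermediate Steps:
C(V, H) = 4*H (C(V, H) = (H + 0)*(-1 + 5) = H*4 = 4*H)
(C(-2, -1)*(-1))*v + W(1, 6) = ((4*(-1))*(-1))*8 + 6 = -4*(-1)*8 + 6 = 4*8 + 6 = 32 + 6 = 38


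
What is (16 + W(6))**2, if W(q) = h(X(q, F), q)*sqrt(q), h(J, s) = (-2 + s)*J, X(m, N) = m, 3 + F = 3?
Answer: 3712 + 768*sqrt(6) ≈ 5593.2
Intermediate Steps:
F = 0 (F = -3 + 3 = 0)
h(J, s) = J*(-2 + s)
W(q) = q**(3/2)*(-2 + q) (W(q) = (q*(-2 + q))*sqrt(q) = q**(3/2)*(-2 + q))
(16 + W(6))**2 = (16 + 6**(3/2)*(-2 + 6))**2 = (16 + (6*sqrt(6))*4)**2 = (16 + 24*sqrt(6))**2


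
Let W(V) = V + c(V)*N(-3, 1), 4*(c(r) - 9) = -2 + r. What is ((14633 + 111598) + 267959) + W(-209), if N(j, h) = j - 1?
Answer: 394156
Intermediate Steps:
c(r) = 17/2 + r/4 (c(r) = 9 + (-2 + r)/4 = 9 + (-½ + r/4) = 17/2 + r/4)
N(j, h) = -1 + j
W(V) = -34 (W(V) = V + (17/2 + V/4)*(-1 - 3) = V + (17/2 + V/4)*(-4) = V + (-34 - V) = -34)
((14633 + 111598) + 267959) + W(-209) = ((14633 + 111598) + 267959) - 34 = (126231 + 267959) - 34 = 394190 - 34 = 394156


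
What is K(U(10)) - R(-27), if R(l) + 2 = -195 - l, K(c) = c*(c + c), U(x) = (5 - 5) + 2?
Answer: 178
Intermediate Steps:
U(x) = 2 (U(x) = 0 + 2 = 2)
K(c) = 2*c² (K(c) = c*(2*c) = 2*c²)
R(l) = -197 - l (R(l) = -2 + (-195 - l) = -197 - l)
K(U(10)) - R(-27) = 2*2² - (-197 - 1*(-27)) = 2*4 - (-197 + 27) = 8 - 1*(-170) = 8 + 170 = 178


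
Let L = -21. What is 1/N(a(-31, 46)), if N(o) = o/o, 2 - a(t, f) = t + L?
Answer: 1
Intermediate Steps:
a(t, f) = 23 - t (a(t, f) = 2 - (t - 21) = 2 - (-21 + t) = 2 + (21 - t) = 23 - t)
N(o) = 1
1/N(a(-31, 46)) = 1/1 = 1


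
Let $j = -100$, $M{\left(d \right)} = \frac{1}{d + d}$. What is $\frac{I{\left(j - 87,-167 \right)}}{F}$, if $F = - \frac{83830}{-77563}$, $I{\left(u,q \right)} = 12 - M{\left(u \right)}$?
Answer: $\frac{348180307}{31352420} \approx 11.105$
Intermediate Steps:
$M{\left(d \right)} = \frac{1}{2 d}$
$I{\left(u,q \right)} = 12 - \frac{1}{2 u}$
$F = \frac{83830}{77563}$ ($F = \left(-83830\right) \left(- \frac{1}{77563}\right) = \frac{83830}{77563} \approx 1.0808$)
$\frac{I{\left(j - 87,-167 \right)}}{F} = \frac{12 - \frac{1}{2 \left(-100 - 87\right)}}{\frac{83830}{77563}} = \left(12 - \frac{1}{2 \left(-100 - 87\right)}\right) \frac{77563}{83830} = \left(12 - \frac{1}{2 \left(-187\right)}\right) \frac{77563}{83830} = \left(12 - - \frac{1}{374}\right) \frac{77563}{83830} = \left(12 + \frac{1}{374}\right) \frac{77563}{83830} = \frac{4489}{374} \cdot \frac{77563}{83830} = \frac{348180307}{31352420}$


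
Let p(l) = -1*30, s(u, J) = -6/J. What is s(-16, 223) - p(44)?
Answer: 6684/223 ≈ 29.973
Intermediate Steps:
p(l) = -30
s(-16, 223) - p(44) = -6/223 - 1*(-30) = -6*1/223 + 30 = -6/223 + 30 = 6684/223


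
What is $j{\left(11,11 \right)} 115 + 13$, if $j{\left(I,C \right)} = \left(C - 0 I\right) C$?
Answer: $13928$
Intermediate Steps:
$j{\left(I,C \right)} = C^{2}$ ($j{\left(I,C \right)} = \left(C - 0\right) C = \left(C + 0\right) C = C C = C^{2}$)
$j{\left(11,11 \right)} 115 + 13 = 11^{2} \cdot 115 + 13 = 121 \cdot 115 + 13 = 13915 + 13 = 13928$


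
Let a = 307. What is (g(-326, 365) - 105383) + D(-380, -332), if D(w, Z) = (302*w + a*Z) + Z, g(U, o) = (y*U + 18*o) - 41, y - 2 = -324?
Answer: -210898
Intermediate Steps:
y = -322 (y = 2 - 324 = -322)
g(U, o) = -41 - 322*U + 18*o (g(U, o) = (-322*U + 18*o) - 41 = -41 - 322*U + 18*o)
D(w, Z) = 302*w + 308*Z (D(w, Z) = (302*w + 307*Z) + Z = 302*w + 308*Z)
(g(-326, 365) - 105383) + D(-380, -332) = ((-41 - 322*(-326) + 18*365) - 105383) + (302*(-380) + 308*(-332)) = ((-41 + 104972 + 6570) - 105383) + (-114760 - 102256) = (111501 - 105383) - 217016 = 6118 - 217016 = -210898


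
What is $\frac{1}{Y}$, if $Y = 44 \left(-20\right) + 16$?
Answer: $- \frac{1}{864} \approx -0.0011574$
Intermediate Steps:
$Y = -864$ ($Y = -880 + 16 = -864$)
$\frac{1}{Y} = \frac{1}{-864} = - \frac{1}{864}$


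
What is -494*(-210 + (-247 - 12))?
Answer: 231686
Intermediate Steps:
-494*(-210 + (-247 - 12)) = -494*(-210 - 259) = -494*(-469) = 231686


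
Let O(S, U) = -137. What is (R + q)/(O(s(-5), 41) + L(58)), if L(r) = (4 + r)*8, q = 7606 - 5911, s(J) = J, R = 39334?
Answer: 41029/359 ≈ 114.29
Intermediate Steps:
q = 1695
L(r) = 32 + 8*r
(R + q)/(O(s(-5), 41) + L(58)) = (39334 + 1695)/(-137 + (32 + 8*58)) = 41029/(-137 + (32 + 464)) = 41029/(-137 + 496) = 41029/359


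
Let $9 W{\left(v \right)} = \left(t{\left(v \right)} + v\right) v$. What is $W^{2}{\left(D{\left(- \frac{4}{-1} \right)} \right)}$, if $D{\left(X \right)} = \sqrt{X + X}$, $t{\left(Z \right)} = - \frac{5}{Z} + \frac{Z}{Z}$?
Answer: $\frac{17}{81} + \frac{4 \sqrt{2}}{27} \approx 0.41939$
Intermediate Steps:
$t{\left(Z \right)} = 1 - \frac{5}{Z}$ ($t{\left(Z \right)} = - \frac{5}{Z} + 1 = 1 - \frac{5}{Z}$)
$D{\left(X \right)} = \sqrt{2} \sqrt{X}$ ($D{\left(X \right)} = \sqrt{2 X} = \sqrt{2} \sqrt{X}$)
$W{\left(v \right)} = \frac{v \left(v + \frac{-5 + v}{v}\right)}{9}$ ($W{\left(v \right)} = \frac{\left(\frac{-5 + v}{v} + v\right) v}{9} = \frac{\left(v + \frac{-5 + v}{v}\right) v}{9} = \frac{v \left(v + \frac{-5 + v}{v}\right)}{9}$)
$W^{2}{\left(D{\left(- \frac{4}{-1} \right)} \right)} = \left(- \frac{5}{9} + \frac{\sqrt{2} \sqrt{- \frac{4}{-1}}}{9} + \frac{\left(\sqrt{2} \sqrt{- \frac{4}{-1}}\right)^{2}}{9}\right)^{2} = \left(- \frac{5}{9} + \frac{\sqrt{2} \sqrt{\left(-4\right) \left(-1\right)}}{9} + \frac{\left(\sqrt{2} \sqrt{\left(-4\right) \left(-1\right)}\right)^{2}}{9}\right)^{2} = \left(- \frac{5}{9} + \frac{\sqrt{2} \sqrt{4}}{9} + \frac{\left(\sqrt{2} \sqrt{4}\right)^{2}}{9}\right)^{2} = \left(- \frac{5}{9} + \frac{\sqrt{2} \cdot 2}{9} + \frac{\left(\sqrt{2} \cdot 2\right)^{2}}{9}\right)^{2} = \left(- \frac{5}{9} + \frac{2 \sqrt{2}}{9} + \frac{\left(2 \sqrt{2}\right)^{2}}{9}\right)^{2} = \left(- \frac{5}{9} + \frac{2 \sqrt{2}}{9} + \frac{1}{9} \cdot 8\right)^{2} = \left(- \frac{5}{9} + \frac{2 \sqrt{2}}{9} + \frac{8}{9}\right)^{2} = \left(\frac{1}{3} + \frac{2 \sqrt{2}}{9}\right)^{2}$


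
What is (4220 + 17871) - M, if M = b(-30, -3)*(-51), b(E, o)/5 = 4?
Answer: 23111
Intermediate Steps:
b(E, o) = 20 (b(E, o) = 5*4 = 20)
M = -1020 (M = 20*(-51) = -1020)
(4220 + 17871) - M = (4220 + 17871) - 1*(-1020) = 22091 + 1020 = 23111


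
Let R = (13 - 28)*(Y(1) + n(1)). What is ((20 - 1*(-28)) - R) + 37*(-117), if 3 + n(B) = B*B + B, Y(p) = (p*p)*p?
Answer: -4281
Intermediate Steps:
Y(p) = p**3 (Y(p) = p**2*p = p**3)
n(B) = -3 + B + B**2 (n(B) = -3 + (B*B + B) = -3 + (B**2 + B) = -3 + (B + B**2) = -3 + B + B**2)
R = 0 (R = (13 - 28)*(1**3 + (-3 + 1 + 1**2)) = -15*(1 + (-3 + 1 + 1)) = -15*(1 - 1) = -15*0 = 0)
((20 - 1*(-28)) - R) + 37*(-117) = ((20 - 1*(-28)) - 1*0) + 37*(-117) = ((20 + 28) + 0) - 4329 = (48 + 0) - 4329 = 48 - 4329 = -4281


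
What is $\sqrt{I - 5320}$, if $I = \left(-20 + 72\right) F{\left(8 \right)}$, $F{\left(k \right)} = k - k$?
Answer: $2 i \sqrt{1330} \approx 72.938 i$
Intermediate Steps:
$F{\left(k \right)} = 0$
$I = 0$ ($I = \left(-20 + 72\right) 0 = 52 \cdot 0 = 0$)
$\sqrt{I - 5320} = \sqrt{0 - 5320} = \sqrt{-5320} = 2 i \sqrt{1330}$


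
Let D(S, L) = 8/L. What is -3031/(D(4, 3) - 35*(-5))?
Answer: -9093/533 ≈ -17.060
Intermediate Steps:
-3031/(D(4, 3) - 35*(-5)) = -3031/(8/3 - 35*(-5)) = -3031/(8*(⅓) + 175) = -3031/(8/3 + 175) = -3031/533/3 = -3031*3/533 = -9093/533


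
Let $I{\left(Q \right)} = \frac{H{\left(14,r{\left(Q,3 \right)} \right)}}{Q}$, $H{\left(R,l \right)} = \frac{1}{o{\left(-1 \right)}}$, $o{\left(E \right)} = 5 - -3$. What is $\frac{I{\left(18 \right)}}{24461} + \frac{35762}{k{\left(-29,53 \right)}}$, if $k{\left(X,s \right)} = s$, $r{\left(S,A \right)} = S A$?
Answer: $\frac{125967496661}{186686352} \approx 674.75$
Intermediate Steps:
$o{\left(E \right)} = 8$ ($o{\left(E \right)} = 5 + 3 = 8$)
$r{\left(S,A \right)} = A S$
$H{\left(R,l \right)} = \frac{1}{8}$
$I{\left(Q \right)} = \frac{1}{8 Q}$
$\frac{I{\left(18 \right)}}{24461} + \frac{35762}{k{\left(-29,53 \right)}} = \frac{\frac{1}{8} \cdot \frac{1}{18}}{24461} + \frac{35762}{53} = \frac{1}{8} \cdot \frac{1}{18} \cdot \frac{1}{24461} + 35762 \cdot \frac{1}{53} = \frac{1}{144} \cdot \frac{1}{24461} + \frac{35762}{53} = \frac{1}{3522384} + \frac{35762}{53} = \frac{125967496661}{186686352}$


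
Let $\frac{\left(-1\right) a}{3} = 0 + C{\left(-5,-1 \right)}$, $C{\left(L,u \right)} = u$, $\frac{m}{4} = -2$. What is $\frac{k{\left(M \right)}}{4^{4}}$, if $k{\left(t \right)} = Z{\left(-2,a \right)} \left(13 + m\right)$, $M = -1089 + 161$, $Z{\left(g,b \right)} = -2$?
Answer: $- \frac{5}{128} \approx -0.039063$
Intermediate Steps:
$m = -8$ ($m = 4 \left(-2\right) = -8$)
$a = 3$ ($a = - 3 \left(0 - 1\right) = \left(-3\right) \left(-1\right) = 3$)
$M = -928$
$k{\left(t \right)} = -10$ ($k{\left(t \right)} = - 2 \left(13 - 8\right) = \left(-2\right) 5 = -10$)
$\frac{k{\left(M \right)}}{4^{4}} = - \frac{10}{4^{4}} = - \frac{10}{256} = \left(-10\right) \frac{1}{256} = - \frac{5}{128}$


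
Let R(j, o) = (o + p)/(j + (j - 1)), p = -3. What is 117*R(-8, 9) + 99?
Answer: 981/17 ≈ 57.706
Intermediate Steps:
R(j, o) = (-3 + o)/(-1 + 2*j) (R(j, o) = (o - 3)/(j + (j - 1)) = (-3 + o)/(j + (-1 + j)) = (-3 + o)/(-1 + 2*j))
117*R(-8, 9) + 99 = 117*((-3 + 9)/(-1 + 2*(-8))) + 99 = 117*(6/(-1 - 16)) + 99 = 117*(6/(-17)) + 99 = 117*(-1/17*6) + 99 = 117*(-6/17) + 99 = -702/17 + 99 = 981/17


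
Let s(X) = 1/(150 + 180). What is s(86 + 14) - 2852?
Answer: -941159/330 ≈ -2852.0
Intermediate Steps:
s(X) = 1/330
s(86 + 14) - 2852 = 1/330 - 2852 = -941159/330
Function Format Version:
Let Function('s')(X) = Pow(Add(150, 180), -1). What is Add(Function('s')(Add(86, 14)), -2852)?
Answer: Rational(-941159, 330) ≈ -2852.0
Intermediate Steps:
Function('s')(X) = Rational(1, 330) (Function('s')(X) = Pow(330, -1) = Rational(1, 330))
Add(Function('s')(Add(86, 14)), -2852) = Add(Rational(1, 330), -2852) = Rational(-941159, 330)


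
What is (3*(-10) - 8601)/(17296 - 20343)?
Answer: 8631/3047 ≈ 2.8326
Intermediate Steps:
(3*(-10) - 8601)/(17296 - 20343) = (-30 - 8601)/(-3047) = -8631*(-1/3047) = 8631/3047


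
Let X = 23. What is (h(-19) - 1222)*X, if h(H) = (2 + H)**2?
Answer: -21459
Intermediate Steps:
(h(-19) - 1222)*X = ((2 - 19)**2 - 1222)*23 = ((-17)**2 - 1222)*23 = (289 - 1222)*23 = -933*23 = -21459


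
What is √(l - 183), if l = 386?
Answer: √203 ≈ 14.248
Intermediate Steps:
√(l - 183) = √(386 - 183) = √203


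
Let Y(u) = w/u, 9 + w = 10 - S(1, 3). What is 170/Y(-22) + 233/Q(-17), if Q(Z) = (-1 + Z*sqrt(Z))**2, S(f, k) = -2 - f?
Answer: -935 + 233/(1 + 17*I*sqrt(17))**2 ≈ -935.05 - 0.0013527*I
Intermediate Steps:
w = 4 (w = -9 + (10 - (-2 - 1*1)) = -9 + (10 - (-2 - 1)) = -9 + (10 - 1*(-3)) = -9 + (10 + 3) = -9 + 13 = 4)
Q(Z) = (-1 + Z**(3/2))**2
Y(u) = 4/u
170/Y(-22) + 233/Q(-17) = 170/((4/(-22))) + 233/((-1 + (-17)**(3/2))**2) = 170/((4*(-1/22))) + 233/((-1 - 17*I*sqrt(17))**2) = 170/(-2/11) + 233/(-1 - 17*I*sqrt(17))**2 = 170*(-11/2) + 233/(-1 - 17*I*sqrt(17))**2 = -935 + 233/(-1 - 17*I*sqrt(17))**2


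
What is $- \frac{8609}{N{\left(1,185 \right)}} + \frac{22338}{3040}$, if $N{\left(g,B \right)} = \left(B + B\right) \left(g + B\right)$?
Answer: $\frac{7555649}{1046064} \approx 7.2229$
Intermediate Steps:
$N{\left(g,B \right)} = 2 B \left(B + g\right)$
$- \frac{8609}{N{\left(1,185 \right)}} + \frac{22338}{3040} = - \frac{8609}{2 \cdot 185 \left(185 + 1\right)} + \frac{22338}{3040} = - \frac{8609}{2 \cdot 185 \cdot 186} + 22338 \cdot \frac{1}{3040} = - \frac{8609}{68820} + \frac{11169}{1520} = \frac{7555649}{1046064}$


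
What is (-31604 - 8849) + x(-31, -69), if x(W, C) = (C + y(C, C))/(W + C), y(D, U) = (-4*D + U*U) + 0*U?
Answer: -1012567/25 ≈ -40503.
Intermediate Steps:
y(D, U) = U**2 - 4*D (y(D, U) = (-4*D + U**2) + 0 = (U**2 - 4*D) + 0 = U**2 - 4*D)
x(W, C) = (C**2 - 3*C)/(C + W) (x(W, C) = (C + (C**2 - 4*C))/(W + C) = (C**2 - 3*C)/(C + W))
(-31604 - 8849) + x(-31, -69) = (-31604 - 8849) - 69*(-3 - 69)/(-69 - 31) = -40453 - 69*(-72)/(-100) = -40453 - 69*(-1/100)*(-72) = -40453 - 1242/25 = -1012567/25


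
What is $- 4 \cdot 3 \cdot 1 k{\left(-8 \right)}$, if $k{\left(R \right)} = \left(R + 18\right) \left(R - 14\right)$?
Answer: $2640$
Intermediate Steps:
$k{\left(R \right)} = \left(-14 + R\right) \left(18 + R\right)$ ($k{\left(R \right)} = \left(18 + R\right) \left(-14 + R\right) = \left(-14 + R\right) \left(18 + R\right)$)
$- 4 \cdot 3 \cdot 1 k{\left(-8 \right)} = - 4 \cdot 3 \cdot 1 \left(-252 + \left(-8\right)^{2} + 4 \left(-8\right)\right) = - 12 \cdot 1 \left(-252 + 64 - 32\right) = \left(-1\right) 12 \left(-220\right) = \left(-12\right) \left(-220\right) = 2640$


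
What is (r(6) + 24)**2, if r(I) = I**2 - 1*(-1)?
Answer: 3721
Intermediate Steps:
r(I) = 1 + I**2 (r(I) = I**2 + 1 = 1 + I**2)
(r(6) + 24)**2 = ((1 + 6**2) + 24)**2 = ((1 + 36) + 24)**2 = (37 + 24)**2 = 61**2 = 3721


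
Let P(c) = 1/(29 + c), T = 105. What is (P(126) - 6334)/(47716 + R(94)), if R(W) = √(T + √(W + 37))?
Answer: -981769/(155*(47716 + √(105 + √131))) ≈ -0.13271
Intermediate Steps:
R(W) = √(105 + √(37 + W)) (R(W) = √(105 + √(W + 37)) = √(105 + √(37 + W)))
(P(126) - 6334)/(47716 + R(94)) = (1/(29 + 126) - 6334)/(47716 + √(105 + √(37 + 94))) = (1/155 - 6334)/(47716 + √(105 + √131)) = -981769/(155*(47716 + √(105 + √131)))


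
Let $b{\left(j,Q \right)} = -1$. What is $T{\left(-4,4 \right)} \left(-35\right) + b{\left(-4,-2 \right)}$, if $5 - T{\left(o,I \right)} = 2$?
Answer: $-106$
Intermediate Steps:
$T{\left(o,I \right)} = 3$ ($T{\left(o,I \right)} = 5 - 2 = 3$)
$T{\left(-4,4 \right)} \left(-35\right) + b{\left(-4,-2 \right)} = 3 \left(-35\right) - 1 = -105 - 1 = -106$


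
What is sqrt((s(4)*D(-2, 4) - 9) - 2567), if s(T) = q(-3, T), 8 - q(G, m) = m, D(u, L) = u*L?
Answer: 4*I*sqrt(163) ≈ 51.069*I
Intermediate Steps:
D(u, L) = L*u
q(G, m) = 8 - m
s(T) = 8 - T
sqrt((s(4)*D(-2, 4) - 9) - 2567) = sqrt(((8 - 1*4)*(4*(-2)) - 9) - 2567) = sqrt(((8 - 4)*(-8) - 9) - 2567) = sqrt((4*(-8) - 9) - 2567) = sqrt((-32 - 9) - 2567) = sqrt(-41 - 2567) = sqrt(-2608) = 4*I*sqrt(163)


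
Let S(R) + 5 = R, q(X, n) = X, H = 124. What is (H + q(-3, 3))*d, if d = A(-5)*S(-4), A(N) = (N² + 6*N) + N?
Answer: 10890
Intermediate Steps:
S(R) = -5 + R
A(N) = N² + 7*N
d = 90 (d = (-5*(7 - 5))*(-5 - 4) = -5*2*(-9) = -10*(-9) = 90)
(H + q(-3, 3))*d = (124 - 3)*90 = 121*90 = 10890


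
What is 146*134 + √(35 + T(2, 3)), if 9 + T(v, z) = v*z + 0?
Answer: 19564 + 4*√2 ≈ 19570.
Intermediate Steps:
T(v, z) = -9 + v*z (T(v, z) = -9 + (v*z + 0) = -9 + v*z)
146*134 + √(35 + T(2, 3)) = 146*134 + √(35 + (-9 + 2*3)) = 19564 + √(35 + (-9 + 6)) = 19564 + √(35 - 3) = 19564 + √32 = 19564 + 4*√2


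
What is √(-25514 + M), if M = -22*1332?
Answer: I*√54818 ≈ 234.13*I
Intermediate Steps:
M = -29304
√(-25514 + M) = √(-25514 - 29304) = √(-54818) = I*√54818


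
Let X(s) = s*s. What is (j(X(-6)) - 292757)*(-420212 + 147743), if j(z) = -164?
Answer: 79811891949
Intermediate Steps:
X(s) = s**2
(j(X(-6)) - 292757)*(-420212 + 147743) = (-164 - 292757)*(-420212 + 147743) = -292921*(-272469) = 79811891949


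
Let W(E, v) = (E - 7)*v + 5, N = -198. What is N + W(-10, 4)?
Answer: -261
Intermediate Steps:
W(E, v) = 5 + v*(-7 + E) (W(E, v) = (-7 + E)*v + 5 = v*(-7 + E) + 5 = 5 + v*(-7 + E))
N + W(-10, 4) = -198 + (5 - 7*4 - 10*4) = -198 + (5 - 28 - 40) = -198 - 63 = -261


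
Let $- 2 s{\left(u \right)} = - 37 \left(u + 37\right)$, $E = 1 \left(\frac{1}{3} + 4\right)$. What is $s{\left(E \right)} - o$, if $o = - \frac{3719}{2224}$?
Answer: $\frac{5113013}{6672} \approx 766.34$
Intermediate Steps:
$E = \frac{13}{3}$ ($E = 1 \left(\frac{1}{3} + 4\right) = 1 \cdot \frac{13}{3} = \frac{13}{3} \approx 4.3333$)
$s{\left(u \right)} = \frac{1369}{2} + \frac{37 u}{2}$ ($s{\left(u \right)} = - \frac{\left(-37\right) \left(u + 37\right)}{2} = - \frac{\left(-37\right) \left(37 + u\right)}{2} = - \frac{-1369 - 37 u}{2} = \frac{1369}{2} + \frac{37 u}{2}$)
$o = - \frac{3719}{2224}$ ($o = \left(-3719\right) \frac{1}{2224} = - \frac{3719}{2224} \approx -1.6722$)
$s{\left(E \right)} - o = \left(\frac{1369}{2} + \frac{37}{2} \cdot \frac{13}{3}\right) - - \frac{3719}{2224} = \left(\frac{1369}{2} + \frac{481}{6}\right) + \frac{3719}{2224} = \frac{2294}{3} + \frac{3719}{2224} = \frac{5113013}{6672}$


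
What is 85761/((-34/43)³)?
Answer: -6818599827/39304 ≈ -1.7348e+5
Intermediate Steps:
85761/((-34/43)³) = 85761/(-39304/79507) = 85761*(-79507/39304) = -6818599827/39304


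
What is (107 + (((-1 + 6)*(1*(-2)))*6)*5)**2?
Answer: 37249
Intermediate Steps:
(107 + (((-1 + 6)*(1*(-2)))*6)*5)**2 = (107 + ((5*(-2))*6)*5)**2 = (107 - 10*6*5)**2 = (107 - 60*5)**2 = (107 - 300)**2 = (-193)**2 = 37249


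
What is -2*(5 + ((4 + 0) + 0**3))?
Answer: -18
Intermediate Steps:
-2*(5 + ((4 + 0) + 0**3)) = -2*(5 + (4 + 0)) = -2*(5 + 4) = -2*9 = -18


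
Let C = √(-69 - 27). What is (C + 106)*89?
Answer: 9434 + 356*I*√6 ≈ 9434.0 + 872.02*I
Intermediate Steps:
C = 4*I*√6 (C = √(-96) = 4*I*√6 ≈ 9.798*I)
(C + 106)*89 = (4*I*√6 + 106)*89 = (106 + 4*I*√6)*89 = 9434 + 356*I*√6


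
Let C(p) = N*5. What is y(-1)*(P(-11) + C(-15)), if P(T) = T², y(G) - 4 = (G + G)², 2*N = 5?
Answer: 1068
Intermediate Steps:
N = 5/2 (N = (½)*5 = 5/2 ≈ 2.5000)
C(p) = 25/2 (C(p) = (5/2)*5 = 25/2)
y(G) = 4 + 4*G² (y(G) = 4 + (G + G)² = 4 + (2*G)² = 4 + 4*G²)
y(-1)*(P(-11) + C(-15)) = (4 + 4*(-1)²)*((-11)² + 25/2) = (4 + 4*1)*(121 + 25/2) = (4 + 4)*(267/2) = 8*(267/2) = 1068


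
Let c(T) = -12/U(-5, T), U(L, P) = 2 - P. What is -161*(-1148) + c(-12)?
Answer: 1293790/7 ≈ 1.8483e+5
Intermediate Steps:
c(T) = -12/(2 - T)
-161*(-1148) + c(-12) = -161*(-1148) + 12/(-2 - 12) = 184828 + 12/(-14) = 184828 + 12*(-1/14) = 184828 - 6/7 = 1293790/7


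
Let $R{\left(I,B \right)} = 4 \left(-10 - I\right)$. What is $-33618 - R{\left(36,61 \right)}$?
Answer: $-33434$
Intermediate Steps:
$R{\left(I,B \right)} = -40 - 4 I$
$-33618 - R{\left(36,61 \right)} = -33618 - \left(-40 - 144\right) = -33618 - -184 = -33618 + 184 = -33434$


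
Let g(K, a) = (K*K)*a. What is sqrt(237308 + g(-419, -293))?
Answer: I*sqrt(51202065) ≈ 7155.6*I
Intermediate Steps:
g(K, a) = a*K**2 (g(K, a) = K**2*a = a*K**2)
sqrt(237308 + g(-419, -293)) = sqrt(237308 - 293*(-419)**2) = sqrt(237308 - 293*175561) = sqrt(237308 - 51439373) = sqrt(-51202065) = I*sqrt(51202065)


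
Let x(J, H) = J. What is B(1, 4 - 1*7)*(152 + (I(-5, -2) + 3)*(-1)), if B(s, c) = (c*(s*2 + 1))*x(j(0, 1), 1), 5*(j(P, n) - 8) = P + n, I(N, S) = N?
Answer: -56826/5 ≈ -11365.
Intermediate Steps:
j(P, n) = 8 + P/5 + n/5 (j(P, n) = 8 + (P + n)/5 = 8 + (P/5 + n/5) = 8 + P/5 + n/5)
B(s, c) = 41*c*(1 + 2*s)/5 (B(s, c) = (c*(s*2 + 1))*(8 + (⅕)*0 + (⅕)*1) = (c*(2*s + 1))*(8 + 0 + ⅕) = (c*(1 + 2*s))*(41/5) = 41*c*(1 + 2*s)/5)
B(1, 4 - 1*7)*(152 + (I(-5, -2) + 3)*(-1)) = (41*(4 - 1*7)*(1 + 2*1)/5)*(152 + (-5 + 3)*(-1)) = (41*(4 - 7)*(1 + 2)/5)*(152 - 2*(-1)) = ((41/5)*(-3)*3)*(152 + 2) = -369/5*154 = -56826/5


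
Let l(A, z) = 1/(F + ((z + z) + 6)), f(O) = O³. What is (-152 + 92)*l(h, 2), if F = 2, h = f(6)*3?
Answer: -5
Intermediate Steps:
h = 648 (h = 6³*3 = 216*3 = 648)
l(A, z) = 1/(8 + 2*z) (l(A, z) = 1/(2 + ((z + z) + 6)) = 1/(2 + (2*z + 6)) = 1/(2 + (6 + 2*z)) = 1/(8 + 2*z))
(-152 + 92)*l(h, 2) = (-152 + 92)*(1/(2*(4 + 2))) = -30/6 = -60*1/12 = -5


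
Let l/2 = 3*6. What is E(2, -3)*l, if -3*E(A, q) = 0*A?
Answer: 0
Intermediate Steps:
E(A, q) = 0 (E(A, q) = -0*A = -1/3*0 = 0)
l = 36 (l = 2*(3*6) = 2*18 = 36)
E(2, -3)*l = 0*36 = 0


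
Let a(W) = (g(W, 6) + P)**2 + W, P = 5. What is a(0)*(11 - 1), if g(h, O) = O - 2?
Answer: 810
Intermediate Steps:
g(h, O) = -2 + O
a(W) = 81 + W (a(W) = ((-2 + 6) + 5)**2 + W = (4 + 5)**2 + W = 9**2 + W = 81 + W)
a(0)*(11 - 1) = (81 + 0)*(11 - 1) = 81*10 = 810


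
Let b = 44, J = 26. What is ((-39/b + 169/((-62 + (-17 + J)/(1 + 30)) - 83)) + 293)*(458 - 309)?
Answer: 4278389129/98692 ≈ 43351.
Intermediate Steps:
((-39/b + 169/((-62 + (-17 + J)/(1 + 30)) - 83)) + 293)*(458 - 309) = ((-39/44 + 169/((-62 + (-17 + 26)/(1 + 30)) - 83)) + 293)*(458 - 309) = ((-39*1/44 + 169/((-62 + 9/31) - 83)) + 293)*149 = ((-39/44 + 169/((-62 + 9*(1/31)) - 83)) + 293)*149 = ((-39/44 + 169/((-62 + 9/31) - 83)) + 293)*149 = ((-39/44 + 169/(-1913/31 - 83)) + 293)*149 = ((-39/44 + 169/(-4486/31)) + 293)*149 = ((-39/44 + 169*(-31/4486)) + 293)*149 = ((-39/44 - 5239/4486) + 293)*149 = (-202735/98692 + 293)*149 = (28714021/98692)*149 = 4278389129/98692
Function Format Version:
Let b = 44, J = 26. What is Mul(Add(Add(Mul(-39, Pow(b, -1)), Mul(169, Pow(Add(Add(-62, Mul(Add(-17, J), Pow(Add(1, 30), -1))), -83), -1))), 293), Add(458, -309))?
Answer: Rational(4278389129, 98692) ≈ 43351.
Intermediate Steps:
Mul(Add(Add(Mul(-39, Pow(b, -1)), Mul(169, Pow(Add(Add(-62, Mul(Add(-17, J), Pow(Add(1, 30), -1))), -83), -1))), 293), Add(458, -309)) = Mul(Add(Add(Mul(-39, Pow(44, -1)), Mul(169, Pow(Add(Add(-62, Mul(Add(-17, 26), Pow(Add(1, 30), -1))), -83), -1))), 293), Add(458, -309)) = Mul(Add(Add(Mul(-39, Rational(1, 44)), Mul(169, Pow(Add(Add(-62, Mul(9, Pow(31, -1))), -83), -1))), 293), 149) = Mul(Add(Add(Rational(-39, 44), Mul(169, Pow(Add(Add(-62, Mul(9, Rational(1, 31))), -83), -1))), 293), 149) = Mul(Add(Add(Rational(-39, 44), Mul(169, Pow(Add(Add(-62, Rational(9, 31)), -83), -1))), 293), 149) = Mul(Add(Add(Rational(-39, 44), Mul(169, Pow(Add(Rational(-1913, 31), -83), -1))), 293), 149) = Mul(Add(Add(Rational(-39, 44), Mul(169, Pow(Rational(-4486, 31), -1))), 293), 149) = Mul(Add(Add(Rational(-39, 44), Mul(169, Rational(-31, 4486))), 293), 149) = Mul(Add(Add(Rational(-39, 44), Rational(-5239, 4486)), 293), 149) = Mul(Add(Rational(-202735, 98692), 293), 149) = Mul(Rational(28714021, 98692), 149) = Rational(4278389129, 98692)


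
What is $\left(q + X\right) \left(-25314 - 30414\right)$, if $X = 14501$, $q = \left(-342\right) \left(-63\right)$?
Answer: $-2008827216$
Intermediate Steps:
$q = 21546$
$\left(q + X\right) \left(-25314 - 30414\right) = \left(21546 + 14501\right) \left(-25314 - 30414\right) = 36047 \left(-55728\right) = -2008827216$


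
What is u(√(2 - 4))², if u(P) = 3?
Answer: 9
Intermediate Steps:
u(√(2 - 4))² = 3² = 9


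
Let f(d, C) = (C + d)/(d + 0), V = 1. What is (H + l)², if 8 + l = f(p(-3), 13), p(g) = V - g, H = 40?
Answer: 21025/16 ≈ 1314.1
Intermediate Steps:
p(g) = 1 - g
f(d, C) = (C + d)/d
l = -15/4 (l = -8 + (13 + (1 - 1*(-3)))/(1 - 1*(-3)) = -8 + (13 + (1 + 3))/(1 + 3) = -8 + (13 + 4)/4 = -8 + (¼)*17 = -8 + 17/4 = -15/4 ≈ -3.7500)
(H + l)² = (40 - 15/4)² = (145/4)² = 21025/16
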